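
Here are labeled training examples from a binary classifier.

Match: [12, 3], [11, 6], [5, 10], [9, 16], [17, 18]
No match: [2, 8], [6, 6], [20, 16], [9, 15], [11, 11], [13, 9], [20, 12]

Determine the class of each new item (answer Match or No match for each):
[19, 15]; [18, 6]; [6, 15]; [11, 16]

No match, No match, Match, Match

Rule: sum is odd. This holds for each 'Match' example and fails for each 'No match' one.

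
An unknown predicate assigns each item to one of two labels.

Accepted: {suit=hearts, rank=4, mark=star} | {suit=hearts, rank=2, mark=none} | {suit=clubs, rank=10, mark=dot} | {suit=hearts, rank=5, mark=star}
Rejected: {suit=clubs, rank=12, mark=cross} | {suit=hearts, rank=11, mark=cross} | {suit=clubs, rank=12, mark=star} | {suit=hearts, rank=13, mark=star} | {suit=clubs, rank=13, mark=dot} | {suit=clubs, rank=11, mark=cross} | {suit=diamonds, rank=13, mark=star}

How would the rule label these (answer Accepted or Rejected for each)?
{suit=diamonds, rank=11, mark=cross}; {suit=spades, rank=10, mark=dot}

Rejected, Accepted

A rule that fits every label: rank ≤ 10 — true of each 'Accepted' example, false of each 'Rejected' one.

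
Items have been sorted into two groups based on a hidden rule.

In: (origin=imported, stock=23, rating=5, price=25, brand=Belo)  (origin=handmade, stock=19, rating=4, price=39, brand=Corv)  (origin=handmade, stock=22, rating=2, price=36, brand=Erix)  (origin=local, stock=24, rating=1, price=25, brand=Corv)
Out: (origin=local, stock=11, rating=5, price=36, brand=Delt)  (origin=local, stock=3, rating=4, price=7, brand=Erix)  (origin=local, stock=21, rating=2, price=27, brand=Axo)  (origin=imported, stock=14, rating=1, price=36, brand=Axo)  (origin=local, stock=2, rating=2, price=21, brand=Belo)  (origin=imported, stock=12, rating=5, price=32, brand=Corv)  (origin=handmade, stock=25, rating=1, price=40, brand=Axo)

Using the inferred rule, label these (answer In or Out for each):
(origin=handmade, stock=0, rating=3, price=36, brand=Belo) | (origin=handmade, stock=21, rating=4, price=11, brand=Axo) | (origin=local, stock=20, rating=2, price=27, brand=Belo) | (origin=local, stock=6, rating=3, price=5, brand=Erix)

Out, Out, In, Out

A rule that fits every label: brand is not Axo AND stock ≥ 14 — true of each 'In' example, false of each 'Out' one.
(origin=handmade, stock=0, rating=3, price=36, brand=Belo): brand is Belo, stock = 0, does not pass → Out.
(origin=handmade, stock=21, rating=4, price=11, brand=Axo): brand is Axo, stock = 21, does not pass → Out.
(origin=local, stock=20, rating=2, price=27, brand=Belo): brand is Belo, stock = 20, passes → In.
(origin=local, stock=6, rating=3, price=5, brand=Erix): brand is Erix, stock = 6, does not pass → Out.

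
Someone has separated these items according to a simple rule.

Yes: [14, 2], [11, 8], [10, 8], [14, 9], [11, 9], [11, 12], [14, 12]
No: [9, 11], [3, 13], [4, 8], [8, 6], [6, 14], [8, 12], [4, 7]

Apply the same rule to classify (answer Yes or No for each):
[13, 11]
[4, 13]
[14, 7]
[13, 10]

The distinguishing property — first ≥ 10 — holds for all the 'Yes' cases and none of the 'No' cases.

Yes, No, Yes, Yes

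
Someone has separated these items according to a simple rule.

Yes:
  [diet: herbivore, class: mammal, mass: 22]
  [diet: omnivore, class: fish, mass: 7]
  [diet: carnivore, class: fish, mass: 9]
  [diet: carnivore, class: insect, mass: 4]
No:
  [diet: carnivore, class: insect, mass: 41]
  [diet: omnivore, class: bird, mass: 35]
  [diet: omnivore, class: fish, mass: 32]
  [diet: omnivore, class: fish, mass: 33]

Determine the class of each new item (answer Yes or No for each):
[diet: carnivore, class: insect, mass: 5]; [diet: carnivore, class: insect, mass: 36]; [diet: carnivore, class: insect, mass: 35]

Yes, No, No

A rule that fits every label: mass ≤ 22 — true of each 'Yes' example, false of each 'No' one.
[diet: carnivore, class: insect, mass: 5]: Yes (mass = 5). [diet: carnivore, class: insect, mass: 36]: No (mass = 36). [diet: carnivore, class: insect, mass: 35]: No (mass = 35).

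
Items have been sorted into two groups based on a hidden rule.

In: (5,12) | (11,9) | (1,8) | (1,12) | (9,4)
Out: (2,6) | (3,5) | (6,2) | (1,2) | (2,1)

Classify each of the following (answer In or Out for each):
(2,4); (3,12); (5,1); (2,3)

The simplest hypothesis consistent with all the labels is: sum ≥ 9.

Out, In, Out, Out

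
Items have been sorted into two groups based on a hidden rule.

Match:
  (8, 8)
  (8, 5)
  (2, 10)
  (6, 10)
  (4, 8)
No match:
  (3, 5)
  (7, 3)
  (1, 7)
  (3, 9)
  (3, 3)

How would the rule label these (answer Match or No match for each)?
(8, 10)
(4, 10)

Match, Match

The simplest hypothesis consistent with all the labels is: first is even.
(8, 10): first 8 — checks out, so Match. (4, 10): first 4 — checks out, so Match.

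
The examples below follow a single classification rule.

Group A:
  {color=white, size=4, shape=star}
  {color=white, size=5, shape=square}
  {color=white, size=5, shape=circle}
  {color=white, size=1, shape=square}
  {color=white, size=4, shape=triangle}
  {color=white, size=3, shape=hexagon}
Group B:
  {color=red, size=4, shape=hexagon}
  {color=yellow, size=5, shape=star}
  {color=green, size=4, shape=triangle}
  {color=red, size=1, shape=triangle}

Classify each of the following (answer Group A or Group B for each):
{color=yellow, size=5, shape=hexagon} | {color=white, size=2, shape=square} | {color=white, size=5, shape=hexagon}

Group B, Group A, Group A

A rule that fits every label: color is white — true of each 'Group A' example, false of each 'Group B' one.
{color=yellow, size=5, shape=hexagon}: Group B (color is yellow). {color=white, size=2, shape=square}: Group A (color is white). {color=white, size=5, shape=hexagon}: Group A (color is white).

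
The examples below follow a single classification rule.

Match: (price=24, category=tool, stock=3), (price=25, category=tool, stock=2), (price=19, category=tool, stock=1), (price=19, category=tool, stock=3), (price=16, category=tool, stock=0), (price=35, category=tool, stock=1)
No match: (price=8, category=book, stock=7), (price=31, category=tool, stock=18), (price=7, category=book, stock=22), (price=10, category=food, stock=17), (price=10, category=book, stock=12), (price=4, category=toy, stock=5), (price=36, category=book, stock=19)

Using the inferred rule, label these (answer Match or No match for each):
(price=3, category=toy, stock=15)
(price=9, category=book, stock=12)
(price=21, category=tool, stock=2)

No match, No match, Match

All 'Match' examples share one property — stock ≤ 3 — and every 'No match' example lacks it.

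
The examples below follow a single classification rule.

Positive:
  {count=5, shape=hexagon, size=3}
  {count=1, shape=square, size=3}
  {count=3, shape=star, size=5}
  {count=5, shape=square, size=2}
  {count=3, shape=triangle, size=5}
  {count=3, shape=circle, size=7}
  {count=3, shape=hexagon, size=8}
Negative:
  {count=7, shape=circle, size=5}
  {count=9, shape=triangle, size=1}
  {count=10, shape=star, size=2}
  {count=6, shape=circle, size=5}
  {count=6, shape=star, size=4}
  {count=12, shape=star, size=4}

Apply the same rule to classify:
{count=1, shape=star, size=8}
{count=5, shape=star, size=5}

Rule: count ≤ 5. This holds for each 'Positive' example and fails for each 'Negative' one.

Positive, Positive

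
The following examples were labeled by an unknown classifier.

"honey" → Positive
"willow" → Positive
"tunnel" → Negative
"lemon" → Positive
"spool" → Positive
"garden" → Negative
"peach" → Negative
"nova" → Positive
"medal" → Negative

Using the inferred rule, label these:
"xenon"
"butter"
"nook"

Positive, Negative, Positive

The pattern is that an item is 'Positive' exactly when: contains 'o'.
Positive: "xenon", since has 'o'. Negative: "butter", since no 'o'. Positive: "nook", since has 'o'.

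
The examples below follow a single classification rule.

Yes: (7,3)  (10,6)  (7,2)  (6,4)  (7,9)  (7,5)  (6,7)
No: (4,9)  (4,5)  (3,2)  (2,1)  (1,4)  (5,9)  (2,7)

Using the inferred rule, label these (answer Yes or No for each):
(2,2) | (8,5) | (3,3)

No, Yes, No

The pattern is that an item is 'Yes' exactly when: first ≥ 6.
No: (2,2), since first 2.
Yes: (8,5), since first 8.
No: (3,3), since first 3.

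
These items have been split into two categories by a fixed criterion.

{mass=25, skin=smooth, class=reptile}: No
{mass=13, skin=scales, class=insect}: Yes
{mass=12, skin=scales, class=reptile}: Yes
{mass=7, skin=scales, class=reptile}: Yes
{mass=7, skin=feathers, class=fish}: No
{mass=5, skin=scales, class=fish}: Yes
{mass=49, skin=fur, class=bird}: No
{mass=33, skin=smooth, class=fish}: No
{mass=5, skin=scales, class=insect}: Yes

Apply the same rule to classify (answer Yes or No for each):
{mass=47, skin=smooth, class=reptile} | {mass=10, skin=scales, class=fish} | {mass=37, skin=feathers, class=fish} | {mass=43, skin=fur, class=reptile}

No, Yes, No, No

'Yes' ⟺ skin is scales.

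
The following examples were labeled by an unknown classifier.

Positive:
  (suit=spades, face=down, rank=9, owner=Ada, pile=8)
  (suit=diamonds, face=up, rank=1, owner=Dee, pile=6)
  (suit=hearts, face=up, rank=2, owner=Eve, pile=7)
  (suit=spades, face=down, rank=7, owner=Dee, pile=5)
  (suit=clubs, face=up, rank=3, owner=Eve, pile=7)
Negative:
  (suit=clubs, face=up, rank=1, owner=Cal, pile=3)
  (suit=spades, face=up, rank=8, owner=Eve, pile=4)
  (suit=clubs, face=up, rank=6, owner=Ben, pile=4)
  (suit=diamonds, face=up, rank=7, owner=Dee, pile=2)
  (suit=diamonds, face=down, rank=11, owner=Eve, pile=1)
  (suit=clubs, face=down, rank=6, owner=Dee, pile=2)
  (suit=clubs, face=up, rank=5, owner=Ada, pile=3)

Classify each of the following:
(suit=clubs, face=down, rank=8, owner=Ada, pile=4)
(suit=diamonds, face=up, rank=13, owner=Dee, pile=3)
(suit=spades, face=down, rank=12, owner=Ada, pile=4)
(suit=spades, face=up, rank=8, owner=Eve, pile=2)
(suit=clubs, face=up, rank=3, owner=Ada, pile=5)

Negative, Negative, Negative, Negative, Positive

The pattern is that an item is 'Positive' exactly when: pile ≥ 5.
(suit=clubs, face=down, rank=8, owner=Ada, pile=4): pile = 4, doesn't qualify → Negative. (suit=diamonds, face=up, rank=13, owner=Dee, pile=3): pile = 3, doesn't qualify → Negative. (suit=spades, face=down, rank=12, owner=Ada, pile=4): pile = 4, doesn't qualify → Negative. (suit=spades, face=up, rank=8, owner=Eve, pile=2): pile = 2, doesn't qualify → Negative. (suit=clubs, face=up, rank=3, owner=Ada, pile=5): pile = 5, passes → Positive.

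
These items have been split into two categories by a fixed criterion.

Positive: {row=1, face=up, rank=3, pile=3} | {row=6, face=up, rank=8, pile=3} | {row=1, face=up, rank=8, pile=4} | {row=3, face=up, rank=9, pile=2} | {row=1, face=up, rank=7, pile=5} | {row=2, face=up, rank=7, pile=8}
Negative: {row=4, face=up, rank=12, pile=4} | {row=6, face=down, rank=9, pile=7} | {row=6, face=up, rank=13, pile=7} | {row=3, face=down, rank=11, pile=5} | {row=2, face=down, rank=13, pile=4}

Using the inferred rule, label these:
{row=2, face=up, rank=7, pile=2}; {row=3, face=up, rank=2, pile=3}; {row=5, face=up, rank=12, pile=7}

Positive, Positive, Negative

A rule that fits every label: face is up AND rank ≤ 9 — true of each 'Positive' example, false of each 'Negative' one.
{row=2, face=up, rank=7, pile=2}: face is up, rank = 7 — passes, so Positive. {row=3, face=up, rank=2, pile=3}: face is up, rank = 2 — passes, so Positive. {row=5, face=up, rank=12, pile=7}: face is up, rank = 12 — does not satisfy this, so Negative.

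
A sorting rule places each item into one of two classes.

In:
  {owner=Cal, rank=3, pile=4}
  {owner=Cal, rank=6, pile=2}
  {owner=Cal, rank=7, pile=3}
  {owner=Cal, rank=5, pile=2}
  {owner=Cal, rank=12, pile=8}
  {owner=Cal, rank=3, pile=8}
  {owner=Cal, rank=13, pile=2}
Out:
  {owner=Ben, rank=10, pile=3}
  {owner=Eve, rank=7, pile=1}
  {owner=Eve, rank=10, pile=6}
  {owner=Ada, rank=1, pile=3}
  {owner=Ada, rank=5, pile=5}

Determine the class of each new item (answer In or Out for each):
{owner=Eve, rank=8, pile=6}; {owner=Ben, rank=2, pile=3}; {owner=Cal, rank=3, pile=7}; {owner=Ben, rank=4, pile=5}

Out, Out, In, Out

All 'In' examples share one property — owner is Cal — and every 'Out' example lacks it.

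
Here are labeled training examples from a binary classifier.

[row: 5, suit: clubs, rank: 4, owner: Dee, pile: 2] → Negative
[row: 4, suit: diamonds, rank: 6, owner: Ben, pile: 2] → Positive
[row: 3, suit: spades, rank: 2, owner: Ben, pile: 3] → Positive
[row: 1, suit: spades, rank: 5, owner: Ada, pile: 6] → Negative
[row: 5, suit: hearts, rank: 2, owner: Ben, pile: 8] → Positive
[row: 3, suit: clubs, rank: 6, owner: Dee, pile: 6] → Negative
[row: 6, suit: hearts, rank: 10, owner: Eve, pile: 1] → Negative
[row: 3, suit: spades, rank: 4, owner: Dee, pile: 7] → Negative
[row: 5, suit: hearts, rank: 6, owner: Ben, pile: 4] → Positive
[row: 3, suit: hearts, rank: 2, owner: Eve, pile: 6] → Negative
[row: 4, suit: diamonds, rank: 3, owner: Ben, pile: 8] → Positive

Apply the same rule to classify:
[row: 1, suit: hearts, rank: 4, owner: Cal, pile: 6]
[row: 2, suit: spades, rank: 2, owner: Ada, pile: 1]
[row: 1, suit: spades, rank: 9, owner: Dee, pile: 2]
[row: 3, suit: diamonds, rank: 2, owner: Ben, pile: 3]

Negative, Negative, Negative, Positive

The simplest hypothesis consistent with all the labels is: owner is Ben.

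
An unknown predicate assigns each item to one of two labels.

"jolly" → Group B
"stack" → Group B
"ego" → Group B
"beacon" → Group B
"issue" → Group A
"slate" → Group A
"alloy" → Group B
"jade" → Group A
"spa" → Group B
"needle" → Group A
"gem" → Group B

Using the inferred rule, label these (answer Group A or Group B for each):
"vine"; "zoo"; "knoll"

A rule that fits every label: ends with 'e' — true of each 'Group A' example, false of each 'Group B' one.
"vine" → ends with 'e' → Group A.
"zoo" → ends with 'o' → Group B.
"knoll" → ends with 'l' → Group B.

Group A, Group B, Group B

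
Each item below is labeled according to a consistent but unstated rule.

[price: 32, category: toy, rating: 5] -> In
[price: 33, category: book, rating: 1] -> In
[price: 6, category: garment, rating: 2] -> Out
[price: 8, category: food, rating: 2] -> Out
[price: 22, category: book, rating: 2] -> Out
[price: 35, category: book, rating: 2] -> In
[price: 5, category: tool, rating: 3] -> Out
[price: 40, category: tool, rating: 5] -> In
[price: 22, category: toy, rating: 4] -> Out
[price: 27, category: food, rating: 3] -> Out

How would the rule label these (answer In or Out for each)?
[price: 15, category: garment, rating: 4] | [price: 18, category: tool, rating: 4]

Out, Out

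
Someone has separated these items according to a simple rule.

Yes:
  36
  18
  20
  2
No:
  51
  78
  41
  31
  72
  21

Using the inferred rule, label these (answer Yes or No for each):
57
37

Rule: even AND at most 36. This holds for each 'Yes' example and fails for each 'No' one.
57: 57 is odd, 57 > 36 — fails this test, so No. 37: 37 is odd, 37 > 36 — fails this test, so No.

No, No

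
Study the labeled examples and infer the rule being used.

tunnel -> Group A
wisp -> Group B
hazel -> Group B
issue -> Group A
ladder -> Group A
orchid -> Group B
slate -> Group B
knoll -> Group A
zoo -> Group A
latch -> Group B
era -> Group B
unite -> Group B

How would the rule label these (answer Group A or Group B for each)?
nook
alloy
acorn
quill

The classifier is using: has a double letter.
nook → 'oo' doubled → Group A. alloy → 'll' doubled → Group A. acorn → no doubled letter → Group B. quill → 'll' doubled → Group A.

Group A, Group A, Group B, Group A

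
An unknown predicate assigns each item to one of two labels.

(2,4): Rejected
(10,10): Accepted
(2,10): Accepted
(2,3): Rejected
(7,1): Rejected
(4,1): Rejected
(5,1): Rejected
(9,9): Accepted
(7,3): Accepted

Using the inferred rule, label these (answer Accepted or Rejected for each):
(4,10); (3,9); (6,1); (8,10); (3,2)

The common property of the 'Accepted' items is: sum ≥ 10. No 'Rejected' item has it.
(4,10): Accepted (4+10 = 14). (3,9): Accepted (3+9 = 12). (6,1): Rejected (6+1 = 7). (8,10): Accepted (8+10 = 18). (3,2): Rejected (3+2 = 5).

Accepted, Accepted, Rejected, Accepted, Rejected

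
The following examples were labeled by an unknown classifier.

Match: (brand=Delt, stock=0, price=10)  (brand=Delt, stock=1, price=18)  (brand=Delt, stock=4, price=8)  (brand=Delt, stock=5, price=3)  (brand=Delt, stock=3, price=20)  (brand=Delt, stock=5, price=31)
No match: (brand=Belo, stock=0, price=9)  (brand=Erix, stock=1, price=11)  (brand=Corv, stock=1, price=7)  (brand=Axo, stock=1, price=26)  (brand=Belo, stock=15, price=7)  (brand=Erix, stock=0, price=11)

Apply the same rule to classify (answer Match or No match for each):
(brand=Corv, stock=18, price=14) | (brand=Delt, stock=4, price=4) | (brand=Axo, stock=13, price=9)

No match, Match, No match

'Match' ⟺ brand is Delt.
(brand=Corv, stock=18, price=14) — brand is Corv, hence No match.
(brand=Delt, stock=4, price=4) — brand is Delt, hence Match.
(brand=Axo, stock=13, price=9) — brand is Axo, hence No match.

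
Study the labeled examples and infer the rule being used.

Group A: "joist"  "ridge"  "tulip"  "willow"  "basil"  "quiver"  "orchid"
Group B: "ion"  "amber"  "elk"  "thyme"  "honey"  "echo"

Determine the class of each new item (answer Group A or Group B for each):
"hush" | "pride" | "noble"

Group B, Group A, Group B

The common property of the 'Group A' items is: length ≥ 4 AND contains 'i'. No 'Group B' item has it.
Group B: "hush", since length 4, no 'i'. Group A: "pride", since length 5, has 'i'. Group B: "noble", since length 5, no 'i'.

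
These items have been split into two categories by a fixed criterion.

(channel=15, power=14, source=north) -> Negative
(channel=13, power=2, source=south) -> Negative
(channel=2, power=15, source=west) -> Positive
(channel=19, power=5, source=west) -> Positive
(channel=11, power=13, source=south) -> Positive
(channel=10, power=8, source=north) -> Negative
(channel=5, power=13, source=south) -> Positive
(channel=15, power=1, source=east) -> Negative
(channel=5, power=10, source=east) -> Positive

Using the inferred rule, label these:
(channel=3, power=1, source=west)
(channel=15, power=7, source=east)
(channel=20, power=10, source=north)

Negative, Positive, Negative

The distinguishing property — source is not north AND power ≥ 5 — holds for all the 'Positive' cases and none of the 'Negative' cases.
(channel=3, power=1, source=west): Negative (source is west, power = 1). (channel=15, power=7, source=east): Positive (source is east, power = 7). (channel=20, power=10, source=north): Negative (source is north, power = 10).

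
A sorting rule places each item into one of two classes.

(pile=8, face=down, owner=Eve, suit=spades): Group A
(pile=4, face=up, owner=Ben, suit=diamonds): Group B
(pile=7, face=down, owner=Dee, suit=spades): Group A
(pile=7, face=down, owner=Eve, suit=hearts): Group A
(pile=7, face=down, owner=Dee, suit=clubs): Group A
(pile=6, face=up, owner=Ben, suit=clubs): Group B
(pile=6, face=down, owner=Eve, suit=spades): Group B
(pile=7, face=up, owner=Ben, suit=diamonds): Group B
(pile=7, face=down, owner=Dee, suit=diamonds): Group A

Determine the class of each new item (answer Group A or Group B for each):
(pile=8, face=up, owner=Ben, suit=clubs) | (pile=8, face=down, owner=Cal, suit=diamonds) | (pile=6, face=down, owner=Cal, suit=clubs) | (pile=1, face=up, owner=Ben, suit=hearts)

One predicate separates the groups cleanly: face is down AND pile ≥ 7.
(pile=8, face=up, owner=Ben, suit=clubs): face is up, pile = 8 — fails this test, so Group B.
(pile=8, face=down, owner=Cal, suit=diamonds): face is down, pile = 8 — satisfies this, so Group A.
(pile=6, face=down, owner=Cal, suit=clubs): face is down, pile = 6 — fails this test, so Group B.
(pile=1, face=up, owner=Ben, suit=hearts): face is up, pile = 1 — fails this test, so Group B.

Group B, Group A, Group B, Group B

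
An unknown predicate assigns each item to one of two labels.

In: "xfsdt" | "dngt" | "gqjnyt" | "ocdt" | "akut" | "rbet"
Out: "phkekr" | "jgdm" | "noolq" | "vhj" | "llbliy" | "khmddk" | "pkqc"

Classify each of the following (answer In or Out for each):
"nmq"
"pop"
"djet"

Out, Out, In

The common property of the 'In' items is: contains 't'. No 'Out' item has it.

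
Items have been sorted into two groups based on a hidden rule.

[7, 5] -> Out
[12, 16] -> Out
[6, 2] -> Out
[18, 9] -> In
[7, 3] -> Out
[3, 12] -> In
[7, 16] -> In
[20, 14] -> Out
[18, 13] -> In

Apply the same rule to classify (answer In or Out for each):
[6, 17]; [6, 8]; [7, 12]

Looking at the examples, the only property every 'In' case has and every 'Out' case lacks is: sum is odd.
In: [6, 17], since 6+17 = 23.
Out: [6, 8], since 6+8 = 14.
In: [7, 12], since 7+12 = 19.

In, Out, In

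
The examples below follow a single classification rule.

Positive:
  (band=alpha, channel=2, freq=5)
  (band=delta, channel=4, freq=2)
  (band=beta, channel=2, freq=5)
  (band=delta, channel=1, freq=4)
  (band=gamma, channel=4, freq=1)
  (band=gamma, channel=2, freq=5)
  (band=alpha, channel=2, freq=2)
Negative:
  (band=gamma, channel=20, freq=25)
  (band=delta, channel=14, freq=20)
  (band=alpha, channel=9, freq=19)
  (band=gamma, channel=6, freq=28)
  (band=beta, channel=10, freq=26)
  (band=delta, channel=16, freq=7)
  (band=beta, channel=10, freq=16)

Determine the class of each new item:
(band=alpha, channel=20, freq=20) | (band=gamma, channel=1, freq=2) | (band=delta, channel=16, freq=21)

The rule appears to be: freq ≤ 5.
(band=alpha, channel=20, freq=20) → freq = 20 → Negative. (band=gamma, channel=1, freq=2) → freq = 2 → Positive. (band=delta, channel=16, freq=21) → freq = 21 → Negative.

Negative, Positive, Negative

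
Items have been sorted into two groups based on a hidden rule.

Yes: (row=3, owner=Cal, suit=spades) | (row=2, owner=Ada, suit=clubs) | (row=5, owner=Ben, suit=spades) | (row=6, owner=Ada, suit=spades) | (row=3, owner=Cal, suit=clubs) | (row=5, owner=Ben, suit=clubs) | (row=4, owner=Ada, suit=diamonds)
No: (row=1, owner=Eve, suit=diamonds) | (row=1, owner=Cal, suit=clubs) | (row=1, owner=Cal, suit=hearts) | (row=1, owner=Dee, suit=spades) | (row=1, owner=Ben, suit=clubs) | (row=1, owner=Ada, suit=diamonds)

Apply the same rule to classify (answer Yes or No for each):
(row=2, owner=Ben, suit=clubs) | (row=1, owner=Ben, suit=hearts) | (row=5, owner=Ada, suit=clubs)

One predicate separates the groups cleanly: row ≥ 2.
(row=2, owner=Ben, suit=clubs): row = 2 — matches, so Yes. (row=1, owner=Ben, suit=hearts): row = 1 — does not pass, so No. (row=5, owner=Ada, suit=clubs): row = 5 — matches, so Yes.

Yes, No, Yes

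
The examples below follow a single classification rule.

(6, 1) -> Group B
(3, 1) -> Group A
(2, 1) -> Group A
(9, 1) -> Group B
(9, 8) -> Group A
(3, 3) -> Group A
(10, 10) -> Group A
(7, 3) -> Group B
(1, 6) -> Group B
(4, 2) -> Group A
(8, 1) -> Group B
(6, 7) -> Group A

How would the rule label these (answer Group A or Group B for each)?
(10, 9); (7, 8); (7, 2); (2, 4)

Group A, Group A, Group B, Group A

'Group A' ⟺ |first − second| ≤ 2.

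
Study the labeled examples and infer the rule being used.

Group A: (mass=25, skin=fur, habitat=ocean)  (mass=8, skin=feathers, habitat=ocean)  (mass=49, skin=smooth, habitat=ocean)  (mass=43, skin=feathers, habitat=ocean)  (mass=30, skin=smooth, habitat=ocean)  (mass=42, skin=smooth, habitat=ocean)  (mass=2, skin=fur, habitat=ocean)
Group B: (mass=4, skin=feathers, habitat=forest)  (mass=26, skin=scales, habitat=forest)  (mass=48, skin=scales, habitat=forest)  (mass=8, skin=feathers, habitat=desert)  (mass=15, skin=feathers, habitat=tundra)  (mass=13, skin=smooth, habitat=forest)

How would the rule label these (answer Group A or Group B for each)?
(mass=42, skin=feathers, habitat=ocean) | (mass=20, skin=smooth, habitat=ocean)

'Group A' ⟺ habitat is ocean.
(mass=42, skin=feathers, habitat=ocean): Group A (habitat is ocean).
(mass=20, skin=smooth, habitat=ocean): Group A (habitat is ocean).

Group A, Group A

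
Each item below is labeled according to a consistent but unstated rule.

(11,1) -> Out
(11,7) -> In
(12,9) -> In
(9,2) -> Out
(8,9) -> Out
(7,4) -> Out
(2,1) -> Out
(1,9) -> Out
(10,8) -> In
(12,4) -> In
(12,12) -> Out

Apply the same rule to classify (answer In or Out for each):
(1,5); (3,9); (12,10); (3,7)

Out, Out, In, Out

The simplest hypothesis consistent with all the labels is: first > second AND sum ≥ 16.
(1,5): 1 < 5, 1+5 = 6 — doesn't qualify, so Out.
(3,9): 3 < 9, 3+9 = 12 — doesn't qualify, so Out.
(12,10): 12 > 10, 12+10 = 22 — satisfies this, so In.
(3,7): 3 < 7, 3+7 = 10 — doesn't qualify, so Out.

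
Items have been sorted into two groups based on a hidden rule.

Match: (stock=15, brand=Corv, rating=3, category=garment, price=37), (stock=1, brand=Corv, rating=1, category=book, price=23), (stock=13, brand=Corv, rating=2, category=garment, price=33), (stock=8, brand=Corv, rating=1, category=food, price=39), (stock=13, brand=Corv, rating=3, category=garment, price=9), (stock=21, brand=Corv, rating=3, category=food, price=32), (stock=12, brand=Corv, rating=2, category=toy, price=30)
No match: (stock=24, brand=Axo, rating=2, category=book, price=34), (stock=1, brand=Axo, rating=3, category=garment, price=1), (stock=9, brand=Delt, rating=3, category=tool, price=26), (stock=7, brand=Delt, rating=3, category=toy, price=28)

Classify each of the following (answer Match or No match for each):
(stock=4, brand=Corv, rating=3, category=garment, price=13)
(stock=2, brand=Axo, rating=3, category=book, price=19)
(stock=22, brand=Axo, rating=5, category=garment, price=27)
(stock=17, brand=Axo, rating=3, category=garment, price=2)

Match, No match, No match, No match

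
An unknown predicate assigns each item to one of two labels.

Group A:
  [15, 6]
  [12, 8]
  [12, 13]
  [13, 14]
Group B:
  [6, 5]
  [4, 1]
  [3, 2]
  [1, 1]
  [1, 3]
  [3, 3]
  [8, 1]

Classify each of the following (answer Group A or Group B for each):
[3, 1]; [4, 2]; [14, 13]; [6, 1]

Group B, Group B, Group A, Group B

All 'Group A' examples share one property — sum ≥ 20 — and every 'Group B' example lacks it.
Group B: [3, 1], since 3+1 = 4.
Group B: [4, 2], since 4+2 = 6.
Group A: [14, 13], since 14+13 = 27.
Group B: [6, 1], since 6+1 = 7.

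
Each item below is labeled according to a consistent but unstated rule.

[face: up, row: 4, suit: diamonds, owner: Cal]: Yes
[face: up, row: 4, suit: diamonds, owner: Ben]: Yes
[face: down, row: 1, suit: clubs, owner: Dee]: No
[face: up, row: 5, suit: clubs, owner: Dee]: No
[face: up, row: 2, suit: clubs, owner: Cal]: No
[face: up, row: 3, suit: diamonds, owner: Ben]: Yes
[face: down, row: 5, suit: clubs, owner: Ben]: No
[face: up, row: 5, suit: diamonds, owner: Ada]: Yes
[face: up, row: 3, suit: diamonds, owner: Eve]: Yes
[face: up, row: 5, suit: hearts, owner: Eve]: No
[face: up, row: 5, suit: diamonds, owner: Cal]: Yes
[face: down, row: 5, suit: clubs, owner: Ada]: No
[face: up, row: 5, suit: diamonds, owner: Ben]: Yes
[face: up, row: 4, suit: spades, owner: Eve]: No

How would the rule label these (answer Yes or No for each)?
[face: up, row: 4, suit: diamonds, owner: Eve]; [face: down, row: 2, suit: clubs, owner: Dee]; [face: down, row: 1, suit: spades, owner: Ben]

Yes, No, No

The simplest hypothesis consistent with all the labels is: suit is diamonds.
[face: up, row: 4, suit: diamonds, owner: Eve] — suit is diamonds, hence Yes. [face: down, row: 2, suit: clubs, owner: Dee] — suit is clubs, hence No. [face: down, row: 1, suit: spades, owner: Ben] — suit is spades, hence No.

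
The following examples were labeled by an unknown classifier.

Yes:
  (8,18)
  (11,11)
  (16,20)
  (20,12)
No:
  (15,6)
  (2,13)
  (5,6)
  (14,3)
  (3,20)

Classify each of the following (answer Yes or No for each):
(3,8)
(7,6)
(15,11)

The classifier is using: sum is even.
(3,8) — 3+8 = 11, hence No.
(7,6) — 7+6 = 13, hence No.
(15,11) — 15+11 = 26, hence Yes.

No, No, Yes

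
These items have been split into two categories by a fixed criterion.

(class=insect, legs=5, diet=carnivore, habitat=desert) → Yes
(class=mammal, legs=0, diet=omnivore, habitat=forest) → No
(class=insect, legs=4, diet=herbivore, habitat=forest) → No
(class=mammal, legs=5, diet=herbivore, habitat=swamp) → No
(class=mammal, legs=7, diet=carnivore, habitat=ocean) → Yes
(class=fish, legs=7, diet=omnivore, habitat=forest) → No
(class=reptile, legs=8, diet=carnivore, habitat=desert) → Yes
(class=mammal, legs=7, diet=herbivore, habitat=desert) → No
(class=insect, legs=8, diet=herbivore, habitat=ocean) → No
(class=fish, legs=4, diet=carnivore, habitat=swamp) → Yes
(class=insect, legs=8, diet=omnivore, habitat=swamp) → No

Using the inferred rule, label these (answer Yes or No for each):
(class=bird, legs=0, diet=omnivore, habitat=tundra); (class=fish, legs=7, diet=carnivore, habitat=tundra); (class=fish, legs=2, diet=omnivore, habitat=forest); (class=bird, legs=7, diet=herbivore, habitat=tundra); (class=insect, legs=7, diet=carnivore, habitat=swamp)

No, Yes, No, No, Yes

The classifier is using: diet is carnivore.
(class=bird, legs=0, diet=omnivore, habitat=tundra): No (diet is omnivore).
(class=fish, legs=7, diet=carnivore, habitat=tundra): Yes (diet is carnivore).
(class=fish, legs=2, diet=omnivore, habitat=forest): No (diet is omnivore).
(class=bird, legs=7, diet=herbivore, habitat=tundra): No (diet is herbivore).
(class=insect, legs=7, diet=carnivore, habitat=swamp): Yes (diet is carnivore).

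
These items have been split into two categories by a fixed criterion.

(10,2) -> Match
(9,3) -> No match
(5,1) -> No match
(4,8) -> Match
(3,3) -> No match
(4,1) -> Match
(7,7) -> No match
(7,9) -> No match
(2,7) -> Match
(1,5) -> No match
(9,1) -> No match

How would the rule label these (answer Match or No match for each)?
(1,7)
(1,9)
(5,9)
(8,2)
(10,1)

No match, No match, No match, Match, Match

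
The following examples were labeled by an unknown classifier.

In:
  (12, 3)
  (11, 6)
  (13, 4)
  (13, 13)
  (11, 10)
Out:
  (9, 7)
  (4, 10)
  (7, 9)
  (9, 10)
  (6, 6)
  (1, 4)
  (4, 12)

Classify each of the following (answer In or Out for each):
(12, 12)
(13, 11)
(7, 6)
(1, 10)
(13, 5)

Rule: first ≥ 10. This holds for each 'In' example and fails for each 'Out' one.
(12, 12): In (first 12). (13, 11): In (first 13). (7, 6): Out (first 7). (1, 10): Out (first 1). (13, 5): In (first 13).

In, In, Out, Out, In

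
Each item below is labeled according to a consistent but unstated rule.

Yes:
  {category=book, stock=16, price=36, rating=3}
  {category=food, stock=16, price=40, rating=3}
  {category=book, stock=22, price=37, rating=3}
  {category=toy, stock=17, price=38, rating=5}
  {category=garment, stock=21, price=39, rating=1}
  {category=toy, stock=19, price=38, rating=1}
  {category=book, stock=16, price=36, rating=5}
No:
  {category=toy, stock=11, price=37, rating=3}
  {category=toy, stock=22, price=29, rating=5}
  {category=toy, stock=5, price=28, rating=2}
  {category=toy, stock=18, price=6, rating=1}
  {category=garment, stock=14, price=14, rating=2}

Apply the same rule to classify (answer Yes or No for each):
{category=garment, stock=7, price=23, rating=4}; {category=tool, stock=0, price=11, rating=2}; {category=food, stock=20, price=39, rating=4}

No, No, Yes

The pattern is that an item is 'Yes' exactly when: price ≥ 36 AND stock ≥ 14.
No: {category=garment, stock=7, price=23, rating=4}, since price = 23, stock = 7.
No: {category=tool, stock=0, price=11, rating=2}, since price = 11, stock = 0.
Yes: {category=food, stock=20, price=39, rating=4}, since price = 39, stock = 20.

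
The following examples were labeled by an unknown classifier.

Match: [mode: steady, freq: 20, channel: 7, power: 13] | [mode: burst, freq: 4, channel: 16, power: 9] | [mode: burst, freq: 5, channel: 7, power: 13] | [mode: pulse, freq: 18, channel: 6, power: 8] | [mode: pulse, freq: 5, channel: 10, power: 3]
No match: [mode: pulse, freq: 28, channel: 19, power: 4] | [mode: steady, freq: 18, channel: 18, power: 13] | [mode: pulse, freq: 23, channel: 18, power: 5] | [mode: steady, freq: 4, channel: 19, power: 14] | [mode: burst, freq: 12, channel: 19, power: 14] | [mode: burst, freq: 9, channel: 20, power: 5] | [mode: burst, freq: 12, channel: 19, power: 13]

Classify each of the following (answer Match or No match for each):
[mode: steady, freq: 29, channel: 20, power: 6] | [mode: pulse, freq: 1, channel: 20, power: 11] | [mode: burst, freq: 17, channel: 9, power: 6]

A rule that fits every label: channel ≤ 16 — true of each 'Match' example, false of each 'No match' one.
[mode: steady, freq: 29, channel: 20, power: 6]: channel = 20, doesn't match → No match. [mode: pulse, freq: 1, channel: 20, power: 11]: channel = 20, doesn't match → No match. [mode: burst, freq: 17, channel: 9, power: 6]: channel = 9, has this property → Match.

No match, No match, Match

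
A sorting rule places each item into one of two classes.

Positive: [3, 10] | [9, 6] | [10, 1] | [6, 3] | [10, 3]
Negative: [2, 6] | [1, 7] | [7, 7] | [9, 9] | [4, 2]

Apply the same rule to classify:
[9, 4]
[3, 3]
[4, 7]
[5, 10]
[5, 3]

The distinguishing property — sum is odd — holds for all the 'Positive' cases and none of the 'Negative' cases.

Positive, Negative, Positive, Positive, Negative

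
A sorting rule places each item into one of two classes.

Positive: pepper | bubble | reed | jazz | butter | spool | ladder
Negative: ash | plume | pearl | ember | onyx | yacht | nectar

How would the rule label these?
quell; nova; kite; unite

Comparing the two groups points to one rule — has a double letter.
quell — 'll' doubled, hence Positive. nova — no doubled letter, hence Negative. kite — no doubled letter, hence Negative. unite — no doubled letter, hence Negative.

Positive, Negative, Negative, Negative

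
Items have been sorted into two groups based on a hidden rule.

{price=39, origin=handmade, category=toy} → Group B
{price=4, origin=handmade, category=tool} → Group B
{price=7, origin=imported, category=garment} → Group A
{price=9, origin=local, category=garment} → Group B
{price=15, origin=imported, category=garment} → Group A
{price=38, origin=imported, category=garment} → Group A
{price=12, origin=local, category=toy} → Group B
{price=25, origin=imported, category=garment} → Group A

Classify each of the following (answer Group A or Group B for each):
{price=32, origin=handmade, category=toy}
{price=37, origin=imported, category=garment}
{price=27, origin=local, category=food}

Group B, Group A, Group B

The distinguishing property — origin is imported — holds for all the 'Group A' cases and none of the 'Group B' cases.
{price=32, origin=handmade, category=toy} — origin is handmade, hence Group B.
{price=37, origin=imported, category=garment} — origin is imported, hence Group A.
{price=27, origin=local, category=food} — origin is local, hence Group B.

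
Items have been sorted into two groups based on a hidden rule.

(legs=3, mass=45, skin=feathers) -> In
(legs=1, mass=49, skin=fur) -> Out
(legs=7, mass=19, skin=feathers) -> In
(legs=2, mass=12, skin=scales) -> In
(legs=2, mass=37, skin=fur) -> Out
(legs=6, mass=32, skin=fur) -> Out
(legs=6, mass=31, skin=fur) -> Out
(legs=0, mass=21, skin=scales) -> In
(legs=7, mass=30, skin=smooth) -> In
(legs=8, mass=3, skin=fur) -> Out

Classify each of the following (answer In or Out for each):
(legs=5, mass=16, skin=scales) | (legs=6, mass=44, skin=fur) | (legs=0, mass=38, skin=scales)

In, Out, In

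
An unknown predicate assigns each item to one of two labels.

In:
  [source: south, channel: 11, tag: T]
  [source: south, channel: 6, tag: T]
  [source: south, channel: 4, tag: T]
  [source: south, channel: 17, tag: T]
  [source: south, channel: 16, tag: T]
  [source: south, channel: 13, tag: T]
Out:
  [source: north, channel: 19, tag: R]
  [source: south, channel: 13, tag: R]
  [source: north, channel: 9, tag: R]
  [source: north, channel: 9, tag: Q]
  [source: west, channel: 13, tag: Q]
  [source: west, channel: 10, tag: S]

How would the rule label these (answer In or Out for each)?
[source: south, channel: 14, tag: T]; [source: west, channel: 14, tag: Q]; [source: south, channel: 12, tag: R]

In, Out, Out

The classifier is using: tag is T.
[source: south, channel: 14, tag: T]: tag is T, meets the rule → In.
[source: west, channel: 14, tag: Q]: tag is Q, doesn't qualify → Out.
[source: south, channel: 12, tag: R]: tag is R, doesn't qualify → Out.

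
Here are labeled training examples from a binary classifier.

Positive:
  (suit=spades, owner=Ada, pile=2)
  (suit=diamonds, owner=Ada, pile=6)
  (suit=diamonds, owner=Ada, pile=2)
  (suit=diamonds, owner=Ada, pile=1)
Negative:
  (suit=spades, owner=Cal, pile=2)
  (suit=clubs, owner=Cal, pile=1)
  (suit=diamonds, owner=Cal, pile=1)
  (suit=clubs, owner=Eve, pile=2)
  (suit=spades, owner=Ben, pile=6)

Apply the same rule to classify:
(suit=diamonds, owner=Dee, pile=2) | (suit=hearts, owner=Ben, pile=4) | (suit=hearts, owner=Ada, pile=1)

Negative, Negative, Positive

The rule appears to be: owner is Ada.
(suit=diamonds, owner=Dee, pile=2) → owner is Dee → Negative. (suit=hearts, owner=Ben, pile=4) → owner is Ben → Negative. (suit=hearts, owner=Ada, pile=1) → owner is Ada → Positive.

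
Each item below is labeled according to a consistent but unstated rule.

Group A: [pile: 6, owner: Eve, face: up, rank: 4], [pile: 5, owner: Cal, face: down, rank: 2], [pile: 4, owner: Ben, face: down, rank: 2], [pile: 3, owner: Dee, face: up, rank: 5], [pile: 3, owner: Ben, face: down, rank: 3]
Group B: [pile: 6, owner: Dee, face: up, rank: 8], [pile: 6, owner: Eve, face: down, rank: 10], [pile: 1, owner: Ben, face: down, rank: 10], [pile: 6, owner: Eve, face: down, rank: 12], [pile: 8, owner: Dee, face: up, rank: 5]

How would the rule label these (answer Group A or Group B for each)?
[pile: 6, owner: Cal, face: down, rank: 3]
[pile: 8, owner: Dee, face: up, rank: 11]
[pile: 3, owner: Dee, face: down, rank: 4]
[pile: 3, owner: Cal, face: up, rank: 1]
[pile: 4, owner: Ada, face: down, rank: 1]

Group A, Group B, Group A, Group A, Group A

The simplest hypothesis consistent with all the labels is: pile ≤ 6 AND rank ≤ 5.
[pile: 6, owner: Cal, face: down, rank: 3]: pile = 6, rank = 3, satisfies this → Group A.
[pile: 8, owner: Dee, face: up, rank: 11]: pile = 8, rank = 11, does not pass → Group B.
[pile: 3, owner: Dee, face: down, rank: 4]: pile = 3, rank = 4, satisfies this → Group A.
[pile: 3, owner: Cal, face: up, rank: 1]: pile = 3, rank = 1, satisfies this → Group A.
[pile: 4, owner: Ada, face: down, rank: 1]: pile = 4, rank = 1, satisfies this → Group A.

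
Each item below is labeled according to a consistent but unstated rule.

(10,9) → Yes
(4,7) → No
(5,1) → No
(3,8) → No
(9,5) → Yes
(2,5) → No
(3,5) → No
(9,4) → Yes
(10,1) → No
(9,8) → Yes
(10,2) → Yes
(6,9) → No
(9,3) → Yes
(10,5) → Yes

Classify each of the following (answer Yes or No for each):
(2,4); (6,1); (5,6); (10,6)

No, No, No, Yes

The rule appears to be: first > second AND sum ≥ 12.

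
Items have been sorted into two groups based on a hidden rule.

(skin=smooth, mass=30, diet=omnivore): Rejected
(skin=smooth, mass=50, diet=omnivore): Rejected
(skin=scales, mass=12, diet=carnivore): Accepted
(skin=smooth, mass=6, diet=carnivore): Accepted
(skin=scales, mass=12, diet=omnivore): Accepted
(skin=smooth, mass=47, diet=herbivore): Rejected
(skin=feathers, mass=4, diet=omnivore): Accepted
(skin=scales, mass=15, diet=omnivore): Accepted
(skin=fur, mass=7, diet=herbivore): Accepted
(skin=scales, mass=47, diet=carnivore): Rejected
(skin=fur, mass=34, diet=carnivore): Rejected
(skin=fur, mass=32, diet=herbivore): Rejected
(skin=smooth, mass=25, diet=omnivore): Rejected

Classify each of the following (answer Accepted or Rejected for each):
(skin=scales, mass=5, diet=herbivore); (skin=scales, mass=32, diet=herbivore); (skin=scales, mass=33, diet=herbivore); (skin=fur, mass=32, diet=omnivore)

Accepted, Rejected, Rejected, Rejected

Rule: mass ≤ 15. This holds for each 'Accepted' example and fails for each 'Rejected' one.
Accepted: (skin=scales, mass=5, diet=herbivore), since mass = 5. Rejected: (skin=scales, mass=32, diet=herbivore), since mass = 32. Rejected: (skin=scales, mass=33, diet=herbivore), since mass = 33. Rejected: (skin=fur, mass=32, diet=omnivore), since mass = 32.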